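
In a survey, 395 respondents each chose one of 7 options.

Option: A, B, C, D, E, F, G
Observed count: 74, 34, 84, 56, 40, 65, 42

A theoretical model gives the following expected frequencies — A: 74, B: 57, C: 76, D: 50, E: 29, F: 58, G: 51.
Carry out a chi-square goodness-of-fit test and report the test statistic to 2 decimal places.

A: (74 − 74)²/74 = 0/74 = 0.000
B: (34 − 57)²/57 = 529/57 = 9.281
C: (84 − 76)²/76 = 64/76 = 0.842
D: (56 − 50)²/50 = 36/50 = 0.720
E: (40 − 29)²/29 = 121/29 = 4.172
F: (65 − 58)²/58 = 49/58 = 0.845
G: (42 − 51)²/51 = 81/51 = 1.588
Sum = 17.45

17.45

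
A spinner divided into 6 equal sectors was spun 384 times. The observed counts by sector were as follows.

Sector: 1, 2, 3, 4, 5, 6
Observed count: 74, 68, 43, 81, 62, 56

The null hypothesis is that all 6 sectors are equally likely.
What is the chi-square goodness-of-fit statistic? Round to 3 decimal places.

14.281

Under H₀ each category has probability 1/6, so each expected count is 384/6 = 64.
cat         O        E   (O−E)²/E
1          74       64     1.5625
2          68       64     0.2500
3          43       64     6.8906
4          81       64     4.5156
5          62       64     0.0625
6          56       64     1.0000
Sum = 14.281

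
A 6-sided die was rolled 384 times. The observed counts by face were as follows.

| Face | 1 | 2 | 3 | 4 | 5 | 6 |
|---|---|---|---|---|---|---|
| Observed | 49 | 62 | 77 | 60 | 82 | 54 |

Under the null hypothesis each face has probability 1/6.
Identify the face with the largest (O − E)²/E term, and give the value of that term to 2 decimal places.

5, 5.06

Under H₀ each category has probability 1/6, so each expected count is 384/6 = 64.
1: (49 − 64)²/64 = 225/64 = 3.516
2: (62 − 64)²/64 = 4/64 = 0.063
3: (77 − 64)²/64 = 169/64 = 2.641
4: (60 − 64)²/64 = 16/64 = 0.250
5: (82 − 64)²/64 = 324/64 = 5.063
6: (54 − 64)²/64 = 100/64 = 1.563
The largest term is for 5: 5.06.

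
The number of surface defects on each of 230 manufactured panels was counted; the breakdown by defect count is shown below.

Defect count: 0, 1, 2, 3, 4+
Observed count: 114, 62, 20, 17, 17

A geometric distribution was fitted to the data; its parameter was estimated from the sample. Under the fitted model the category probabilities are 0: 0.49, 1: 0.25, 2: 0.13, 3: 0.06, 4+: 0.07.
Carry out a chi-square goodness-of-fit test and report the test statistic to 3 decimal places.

Expected counts E_i = n·p_i: 230×0.49 = 112.7, 230×0.25 = 57.5, 230×0.13 = 29.9, 230×0.06 = 13.8, 230×0.07 = 16.1.
cat         O        E   (O−E)²/E
0         114    112.7     0.0150
1          62     57.5     0.3522
2          20     29.9     3.2779
3          17     13.8     0.7420
4+         17     16.1     0.0503
Sum = 4.437

4.437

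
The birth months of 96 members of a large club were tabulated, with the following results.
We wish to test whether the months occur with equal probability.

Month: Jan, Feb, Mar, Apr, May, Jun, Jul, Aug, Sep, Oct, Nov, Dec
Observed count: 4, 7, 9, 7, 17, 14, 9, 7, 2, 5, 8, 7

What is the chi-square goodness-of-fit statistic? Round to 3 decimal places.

23.000

Under H₀ each category has probability 1/12, so each expected count is 96/12 = 8.
χ² = (4−8)²/8 + (7−8)²/8 + (9−8)²/8 + (7−8)²/8 + (17−8)²/8 + (14−8)²/8 + (9−8)²/8 + (7−8)²/8 + (2−8)²/8 + (5−8)²/8 + (8−8)²/8 + (7−8)²/8
   = 2.0000 + 0.1250 + 0.1250 + 0.1250 + 10.1250 + 4.5000 + 0.1250 + 0.1250 + 4.5000 + 1.1250 + 0.0000 + 0.1250
Sum = 23.000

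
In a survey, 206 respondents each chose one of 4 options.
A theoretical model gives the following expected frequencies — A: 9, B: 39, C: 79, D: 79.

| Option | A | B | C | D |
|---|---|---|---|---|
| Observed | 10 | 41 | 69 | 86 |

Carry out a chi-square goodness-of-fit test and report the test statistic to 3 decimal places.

cat         O        E   (O−E)²/E
A          10        9     0.1111
B          41       39     0.1026
C          69       79     1.2658
D          86       79     0.6203
Sum = 2.100

2.100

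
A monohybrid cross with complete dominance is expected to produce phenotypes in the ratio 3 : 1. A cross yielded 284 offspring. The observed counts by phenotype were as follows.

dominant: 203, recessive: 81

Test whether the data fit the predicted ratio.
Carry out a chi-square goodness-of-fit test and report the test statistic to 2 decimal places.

Ratio total = 4. Expected counts: 284×3/4 = 213, 284×1/4 = 71.
χ² = (203−213)²/213 + (81−71)²/71
   = 0.469 + 1.408
Sum = 1.88

1.88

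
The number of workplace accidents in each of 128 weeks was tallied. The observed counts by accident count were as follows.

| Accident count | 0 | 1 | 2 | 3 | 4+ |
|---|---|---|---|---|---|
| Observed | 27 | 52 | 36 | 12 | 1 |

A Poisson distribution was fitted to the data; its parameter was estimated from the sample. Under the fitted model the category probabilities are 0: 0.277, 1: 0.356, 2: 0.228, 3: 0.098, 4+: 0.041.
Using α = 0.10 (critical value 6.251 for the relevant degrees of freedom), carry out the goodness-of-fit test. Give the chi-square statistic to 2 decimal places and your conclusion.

7.98; reject

Expected counts E_i = n·p_i: 128×0.277 = 35.456, 128×0.356 = 45.568, 128×0.228 = 29.184, 128×0.098 = 12.544, 128×0.041 = 5.248.
0: (27 − 35.456)²/35.456 = 71.503936/35.456 = 2.017
1: (52 − 45.568)²/45.568 = 41.370624/45.568 = 0.908
2: (36 − 29.184)²/29.184 = 46.457856/29.184 = 1.592
3: (12 − 12.544)²/12.544 = 0.295936/12.544 = 0.024
4+: (1 − 5.248)²/5.248 = 18.045504/5.248 = 3.439
Sum = 7.98
df = 3. Since 7.98 > 6.251, we reject H₀.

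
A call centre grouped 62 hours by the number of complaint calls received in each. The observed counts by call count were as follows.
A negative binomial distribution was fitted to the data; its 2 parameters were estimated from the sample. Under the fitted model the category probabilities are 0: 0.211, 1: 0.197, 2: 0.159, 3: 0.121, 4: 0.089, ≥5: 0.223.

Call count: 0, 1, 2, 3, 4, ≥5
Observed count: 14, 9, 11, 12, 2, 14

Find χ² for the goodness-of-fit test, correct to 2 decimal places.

5.98

Expected counts E_i = n·p_i: 62×0.211 = 13.082, 62×0.197 = 12.214, 62×0.159 = 9.858, 62×0.121 = 7.502, 62×0.089 = 5.518, 62×0.223 = 13.826.
cat         O        E   (O−E)²/E
0          14   13.082      0.064
1           9   12.214      0.846
2          11    9.858      0.132
3          12    7.502      2.697
4           2    5.518      2.243
≥5         14   13.826      0.002
Sum = 5.98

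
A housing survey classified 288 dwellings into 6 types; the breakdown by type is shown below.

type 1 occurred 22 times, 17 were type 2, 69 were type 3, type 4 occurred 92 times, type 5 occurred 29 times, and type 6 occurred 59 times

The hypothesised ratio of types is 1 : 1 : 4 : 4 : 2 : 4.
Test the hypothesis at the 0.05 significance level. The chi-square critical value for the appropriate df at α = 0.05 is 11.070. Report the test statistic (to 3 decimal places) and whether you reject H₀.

10.333; do not reject

Ratio total = 16. Expected counts: 288×1/16 = 18, 288×1/16 = 18, 288×4/16 = 72, 288×4/16 = 72, 288×2/16 = 36, 288×4/16 = 72.
cat         O        E   (O−E)²/E
type 1     22       18     0.8889
type 2     17       18     0.0556
type 3     69       72     0.1250
type 4     92       72     5.5556
type 5     29       36     1.3611
type 6     59       72     2.3472
Sum = 10.333
df = 5. Since 10.333 < 11.070, we do not reject H₀.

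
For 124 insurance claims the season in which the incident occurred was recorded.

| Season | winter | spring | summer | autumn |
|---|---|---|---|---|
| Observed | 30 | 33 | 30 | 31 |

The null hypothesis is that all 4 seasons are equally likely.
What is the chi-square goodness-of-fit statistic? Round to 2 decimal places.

Expected count for each of the 4 categories: 124/4 = 31.
χ² = (30−31)²/31 + (33−31)²/31 + (30−31)²/31 + (31−31)²/31
   = 0.032 + 0.129 + 0.032 + 0.000
Sum = 0.19

0.19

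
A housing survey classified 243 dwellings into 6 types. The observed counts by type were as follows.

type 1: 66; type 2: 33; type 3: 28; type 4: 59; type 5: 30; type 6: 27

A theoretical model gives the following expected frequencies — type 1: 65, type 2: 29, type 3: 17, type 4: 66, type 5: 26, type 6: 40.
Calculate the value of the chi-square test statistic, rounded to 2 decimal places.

type 1: (66 − 65)²/65 = 1/65 = 0.015
type 2: (33 − 29)²/29 = 16/29 = 0.552
type 3: (28 − 17)²/17 = 121/17 = 7.118
type 4: (59 − 66)²/66 = 49/66 = 0.742
type 5: (30 − 26)²/26 = 16/26 = 0.615
type 6: (27 − 40)²/40 = 169/40 = 4.225
Sum = 13.27

13.27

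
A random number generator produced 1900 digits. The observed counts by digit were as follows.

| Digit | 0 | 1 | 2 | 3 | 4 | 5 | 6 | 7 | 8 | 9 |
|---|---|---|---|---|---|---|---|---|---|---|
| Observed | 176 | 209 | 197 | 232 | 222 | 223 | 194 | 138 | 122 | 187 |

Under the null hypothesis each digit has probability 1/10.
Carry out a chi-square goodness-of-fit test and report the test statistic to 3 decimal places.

62.295

Under H₀ each category has probability 1/10, so each expected count is 1900/10 = 190.
χ² = (176−190)²/190 + (209−190)²/190 + (197−190)²/190 + (232−190)²/190 + (222−190)²/190 + (223−190)²/190 + (194−190)²/190 + (138−190)²/190 + (122−190)²/190 + (187−190)²/190
   = 1.0316 + 1.9000 + 0.2579 + 9.2842 + 5.3895 + 5.7316 + 0.0842 + 14.2316 + 24.3368 + 0.0474
Sum = 62.295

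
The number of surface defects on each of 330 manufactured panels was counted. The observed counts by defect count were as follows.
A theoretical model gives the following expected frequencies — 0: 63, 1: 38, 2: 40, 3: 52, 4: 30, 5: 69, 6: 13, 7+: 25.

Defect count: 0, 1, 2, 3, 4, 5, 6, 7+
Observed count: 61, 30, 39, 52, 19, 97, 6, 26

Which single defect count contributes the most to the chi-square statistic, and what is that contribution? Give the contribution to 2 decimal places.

χ² = (61−63)²/63 + (30−38)²/38 + (39−40)²/40 + (52−52)²/52 + (19−30)²/30 + (97−69)²/69 + (6−13)²/13 + (26−25)²/25
   = 0.063 + 1.684 + 0.025 + 0.000 + 4.033 + 11.362 + 3.769 + 0.040
The largest term is for 5: 11.36.

5, 11.36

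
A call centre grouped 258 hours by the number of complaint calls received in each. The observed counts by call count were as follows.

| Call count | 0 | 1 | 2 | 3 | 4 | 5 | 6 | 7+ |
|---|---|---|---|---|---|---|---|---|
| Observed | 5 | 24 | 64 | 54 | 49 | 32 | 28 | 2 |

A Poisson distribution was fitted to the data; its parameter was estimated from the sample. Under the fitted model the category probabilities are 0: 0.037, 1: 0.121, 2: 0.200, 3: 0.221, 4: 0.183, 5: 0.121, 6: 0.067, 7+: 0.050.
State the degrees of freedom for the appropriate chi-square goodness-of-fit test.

6

There are k = 8 categories and 1 parameter estimated from the data, so df = 8 − 1 − 1 = 6.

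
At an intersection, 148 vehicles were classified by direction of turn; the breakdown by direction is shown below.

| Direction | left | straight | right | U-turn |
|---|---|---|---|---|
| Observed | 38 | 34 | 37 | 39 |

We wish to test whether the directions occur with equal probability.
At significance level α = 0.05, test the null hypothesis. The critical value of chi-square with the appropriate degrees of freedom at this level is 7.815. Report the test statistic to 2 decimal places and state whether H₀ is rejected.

Under H₀ each category has probability 1/4, so each expected count is 148/4 = 37.
cat           O        E   (O−E)²/E
left         38       37      0.027
straight     34       37      0.243
right        37       37      0.000
U-turn       39       37      0.108
Sum = 0.38
df = 3. Since 0.38 < 7.815, we do not reject H₀.

0.38; do not reject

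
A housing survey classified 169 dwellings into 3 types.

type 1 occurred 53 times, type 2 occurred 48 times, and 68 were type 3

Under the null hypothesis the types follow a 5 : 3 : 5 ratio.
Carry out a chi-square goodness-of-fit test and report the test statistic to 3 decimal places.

4.431

Ratio total = 13. Expected counts: 169×5/13 = 65, 169×3/13 = 39, 169×5/13 = 65.
type 1: (53 − 65)²/65 = 144/65 = 2.2154
type 2: (48 − 39)²/39 = 81/39 = 2.0769
type 3: (68 − 65)²/65 = 9/65 = 0.1385
Sum = 4.431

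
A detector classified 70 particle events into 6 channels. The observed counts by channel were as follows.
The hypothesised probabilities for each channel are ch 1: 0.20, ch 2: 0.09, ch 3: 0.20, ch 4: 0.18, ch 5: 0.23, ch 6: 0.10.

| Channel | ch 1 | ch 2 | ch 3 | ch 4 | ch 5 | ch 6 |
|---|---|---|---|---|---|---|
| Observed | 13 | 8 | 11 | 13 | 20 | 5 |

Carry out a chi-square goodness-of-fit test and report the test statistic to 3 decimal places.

2.702

Expected counts E_i = n·p_i: 70×0.20 = 14, 70×0.09 = 6.3, 70×0.20 = 14, 70×0.18 = 12.6, 70×0.23 = 16.1, 70×0.10 = 7.
cat         O        E   (O−E)²/E
ch 1       13       14     0.0714
ch 2        8      6.3     0.4587
ch 3       11       14     0.6429
ch 4       13     12.6     0.0127
ch 5       20     16.1     0.9447
ch 6        5        7     0.5714
Sum = 2.702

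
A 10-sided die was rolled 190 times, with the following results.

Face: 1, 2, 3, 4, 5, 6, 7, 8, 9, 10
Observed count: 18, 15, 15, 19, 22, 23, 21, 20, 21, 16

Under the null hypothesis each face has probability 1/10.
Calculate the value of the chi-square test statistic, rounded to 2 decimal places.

Under H₀ each category has probability 1/10, so each expected count is 190/10 = 19.
χ² = (18−19)²/19 + (15−19)²/19 + (15−19)²/19 + (19−19)²/19 + (22−19)²/19 + (23−19)²/19 + (21−19)²/19 + (20−19)²/19 + (21−19)²/19 + (16−19)²/19
   = 0.053 + 0.842 + 0.842 + 0.000 + 0.474 + 0.842 + 0.211 + 0.053 + 0.211 + 0.474
Sum = 4.00

4.00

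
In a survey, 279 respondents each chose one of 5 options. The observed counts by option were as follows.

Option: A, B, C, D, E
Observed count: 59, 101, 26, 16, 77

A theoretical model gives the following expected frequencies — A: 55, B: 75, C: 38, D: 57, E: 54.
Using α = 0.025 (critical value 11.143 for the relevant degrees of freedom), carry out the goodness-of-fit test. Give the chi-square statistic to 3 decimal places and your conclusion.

cat         O        E   (O−E)²/E
A          59       55     0.2909
B         101       75     9.0133
C          26       38     3.7895
D          16       57    29.4912
E          77       54     9.7963
Sum = 52.381
df = 4. Since 52.381 > 11.143, we reject H₀.

52.381; reject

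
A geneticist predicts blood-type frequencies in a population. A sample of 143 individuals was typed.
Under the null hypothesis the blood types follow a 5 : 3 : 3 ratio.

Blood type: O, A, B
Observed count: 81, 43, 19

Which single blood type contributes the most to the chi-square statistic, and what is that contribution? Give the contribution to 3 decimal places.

Ratio total = 11. Expected counts: 143×5/11 = 65, 143×3/11 = 39, 143×3/11 = 39.
χ² = (81−65)²/65 + (43−39)²/39 + (19−39)²/39
   = 3.9385 + 0.4103 + 10.2564
The largest term is for B: 10.256.

B, 10.256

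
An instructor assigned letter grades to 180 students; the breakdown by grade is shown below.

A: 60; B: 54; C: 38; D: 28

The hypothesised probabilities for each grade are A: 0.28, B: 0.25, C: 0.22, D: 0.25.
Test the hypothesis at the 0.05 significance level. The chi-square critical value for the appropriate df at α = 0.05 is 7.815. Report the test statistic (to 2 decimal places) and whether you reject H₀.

10.12; reject

Expected counts E_i = n·p_i: 180×0.28 = 50.4, 180×0.25 = 45, 180×0.22 = 39.6, 180×0.25 = 45.
χ² = (60−50.4)²/50.4 + (54−45)²/45 + (38−39.6)²/39.6 + (28−45)²/45
   = 1.829 + 1.800 + 0.065 + 6.422
Sum = 10.12
df = 3. Since 10.12 > 7.815, we reject H₀.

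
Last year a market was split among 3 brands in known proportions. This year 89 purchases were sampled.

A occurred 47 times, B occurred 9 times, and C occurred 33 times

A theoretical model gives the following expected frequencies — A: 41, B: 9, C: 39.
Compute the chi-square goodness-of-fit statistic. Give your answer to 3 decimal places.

χ² = (47−41)²/41 + (9−9)²/9 + (33−39)²/39
   = 0.8780 + 0.0000 + 0.9231
Sum = 1.801

1.801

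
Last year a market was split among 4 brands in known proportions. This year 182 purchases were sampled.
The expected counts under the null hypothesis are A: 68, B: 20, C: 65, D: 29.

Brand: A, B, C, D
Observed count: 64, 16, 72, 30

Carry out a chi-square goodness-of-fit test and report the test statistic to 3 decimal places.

1.824

χ² = (64−68)²/68 + (16−20)²/20 + (72−65)²/65 + (30−29)²/29
   = 0.2353 + 0.8000 + 0.7538 + 0.0345
Sum = 1.824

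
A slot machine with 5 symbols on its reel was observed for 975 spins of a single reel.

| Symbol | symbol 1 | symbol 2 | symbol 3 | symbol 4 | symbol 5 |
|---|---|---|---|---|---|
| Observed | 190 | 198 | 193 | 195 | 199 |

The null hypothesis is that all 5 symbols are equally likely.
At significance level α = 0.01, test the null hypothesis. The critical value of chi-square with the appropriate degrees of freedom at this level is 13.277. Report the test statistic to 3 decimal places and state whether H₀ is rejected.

Expected count for each of the 5 categories: 975/5 = 195.
χ² = (190−195)²/195 + (198−195)²/195 + (193−195)²/195 + (195−195)²/195 + (199−195)²/195
   = 0.1282 + 0.0462 + 0.0205 + 0.0000 + 0.0821
Sum = 0.277
df = 4. Since 0.277 < 13.277, we do not reject H₀.

0.277; do not reject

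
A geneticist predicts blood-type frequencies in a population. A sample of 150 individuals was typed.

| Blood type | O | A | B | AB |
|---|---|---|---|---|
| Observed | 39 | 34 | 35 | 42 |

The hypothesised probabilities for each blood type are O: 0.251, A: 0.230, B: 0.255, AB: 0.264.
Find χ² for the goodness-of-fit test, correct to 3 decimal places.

0.477

Expected counts E_i = n·p_i: 150×0.251 = 37.65, 150×0.230 = 34.5, 150×0.255 = 38.25, 150×0.264 = 39.6.
χ² = (39−37.65)²/37.65 + (34−34.5)²/34.5 + (35−38.25)²/38.25 + (42−39.6)²/39.6
   = 0.0484 + 0.0072 + 0.2761 + 0.1455
Sum = 0.477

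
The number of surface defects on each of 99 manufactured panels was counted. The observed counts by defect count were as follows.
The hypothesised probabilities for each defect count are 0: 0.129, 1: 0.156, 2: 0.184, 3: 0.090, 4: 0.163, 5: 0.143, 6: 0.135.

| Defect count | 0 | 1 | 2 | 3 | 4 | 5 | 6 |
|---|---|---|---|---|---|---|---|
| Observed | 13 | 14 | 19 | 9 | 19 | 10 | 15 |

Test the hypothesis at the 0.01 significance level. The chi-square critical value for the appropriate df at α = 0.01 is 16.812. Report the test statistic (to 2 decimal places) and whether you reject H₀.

2.10; do not reject

Expected counts E_i = n·p_i: 99×0.129 = 12.771, 99×0.156 = 15.444, 99×0.184 = 18.216, 99×0.090 = 8.91, 99×0.163 = 16.137, 99×0.143 = 14.157, 99×0.135 = 13.365.
0: (13 − 12.771)²/12.771 = 0.052441/12.771 = 0.004
1: (14 − 15.444)²/15.444 = 2.085136/15.444 = 0.135
2: (19 − 18.216)²/18.216 = 0.614656/18.216 = 0.034
3: (9 − 8.91)²/8.91 = 0.0081/8.91 = 0.001
4: (19 − 16.137)²/16.137 = 8.196769/16.137 = 0.508
5: (10 − 14.157)²/14.157 = 17.280649/14.157 = 1.221
6: (15 − 13.365)²/13.365 = 2.673225/13.365 = 0.200
Sum = 2.10
df = 6. Since 2.10 < 16.812, we do not reject H₀.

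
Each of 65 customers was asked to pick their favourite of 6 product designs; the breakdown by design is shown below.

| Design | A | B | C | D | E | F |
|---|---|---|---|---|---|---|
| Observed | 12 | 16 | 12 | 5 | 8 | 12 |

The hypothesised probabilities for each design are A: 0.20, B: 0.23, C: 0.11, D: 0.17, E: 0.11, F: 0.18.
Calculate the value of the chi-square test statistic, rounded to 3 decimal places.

Expected counts E_i = n·p_i: 65×0.20 = 13, 65×0.23 = 14.95, 65×0.11 = 7.15, 65×0.17 = 11.05, 65×0.11 = 7.15, 65×0.18 = 11.7.
χ² = (12−13)²/13 + (16−14.95)²/14.95 + (12−7.15)²/7.15 + (5−11.05)²/11.05 + (8−7.15)²/7.15 + (12−11.7)²/11.7
   = 0.0769 + 0.0737 + 3.2899 + 3.3124 + 0.1010 + 0.0077
Sum = 6.862

6.862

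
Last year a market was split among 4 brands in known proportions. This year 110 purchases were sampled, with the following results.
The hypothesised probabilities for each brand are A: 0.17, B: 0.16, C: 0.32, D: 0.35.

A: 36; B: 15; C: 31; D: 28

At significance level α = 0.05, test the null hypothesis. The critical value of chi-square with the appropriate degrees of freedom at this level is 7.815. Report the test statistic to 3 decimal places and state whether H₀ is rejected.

19.754; reject

Expected counts E_i = n·p_i: 110×0.17 = 18.7, 110×0.16 = 17.6, 110×0.32 = 35.2, 110×0.35 = 38.5.
χ² = (36−18.7)²/18.7 + (15−17.6)²/17.6 + (31−35.2)²/35.2 + (28−38.5)²/38.5
   = 16.0048 + 0.3841 + 0.5011 + 2.8636
Sum = 19.754
df = 3. Since 19.754 > 7.815, we reject H₀.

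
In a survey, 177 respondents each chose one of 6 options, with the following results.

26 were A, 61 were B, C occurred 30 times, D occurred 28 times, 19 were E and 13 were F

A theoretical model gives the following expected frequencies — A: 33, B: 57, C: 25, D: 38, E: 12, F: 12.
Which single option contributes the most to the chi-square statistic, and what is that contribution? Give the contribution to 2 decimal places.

A: (26 − 33)²/33 = 49/33 = 1.485
B: (61 − 57)²/57 = 16/57 = 0.281
C: (30 − 25)²/25 = 25/25 = 1.000
D: (28 − 38)²/38 = 100/38 = 2.632
E: (19 − 12)²/12 = 49/12 = 4.083
F: (13 − 12)²/12 = 1/12 = 0.083
The largest term is for E: 4.08.

E, 4.08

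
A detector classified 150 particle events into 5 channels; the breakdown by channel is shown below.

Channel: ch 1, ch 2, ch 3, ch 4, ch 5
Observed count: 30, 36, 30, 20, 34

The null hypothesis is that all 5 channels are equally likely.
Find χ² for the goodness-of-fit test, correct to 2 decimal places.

Under H₀ each category has probability 1/5, so each expected count is 150/5 = 30.
χ² = (30−30)²/30 + (36−30)²/30 + (30−30)²/30 + (20−30)²/30 + (34−30)²/30
   = 0.000 + 1.200 + 0.000 + 3.333 + 0.533
Sum = 5.07

5.07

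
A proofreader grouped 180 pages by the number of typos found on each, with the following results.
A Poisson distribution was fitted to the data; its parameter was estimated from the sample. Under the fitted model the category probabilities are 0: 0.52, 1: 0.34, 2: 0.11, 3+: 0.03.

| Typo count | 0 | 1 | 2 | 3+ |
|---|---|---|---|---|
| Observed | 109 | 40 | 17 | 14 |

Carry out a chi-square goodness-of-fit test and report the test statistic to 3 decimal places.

23.970

Expected counts E_i = n·p_i: 180×0.52 = 93.6, 180×0.34 = 61.2, 180×0.11 = 19.8, 180×0.03 = 5.4.
χ² = (109−93.6)²/93.6 + (40−61.2)²/61.2 + (17−19.8)²/19.8 + (14−5.4)²/5.4
   = 2.5338 + 7.3438 + 0.3960 + 13.6963
Sum = 23.970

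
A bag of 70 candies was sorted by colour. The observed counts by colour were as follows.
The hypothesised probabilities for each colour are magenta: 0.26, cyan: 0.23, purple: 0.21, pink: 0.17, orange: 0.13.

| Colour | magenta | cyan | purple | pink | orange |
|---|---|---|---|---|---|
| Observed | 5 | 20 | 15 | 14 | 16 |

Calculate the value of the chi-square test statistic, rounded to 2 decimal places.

16.13

Expected counts E_i = n·p_i: 70×0.26 = 18.2, 70×0.23 = 16.1, 70×0.21 = 14.7, 70×0.17 = 11.9, 70×0.13 = 9.1.
χ² = (5−18.2)²/18.2 + (20−16.1)²/16.1 + (15−14.7)²/14.7 + (14−11.9)²/11.9 + (16−9.1)²/9.1
   = 9.574 + 0.945 + 0.006 + 0.371 + 5.232
Sum = 16.13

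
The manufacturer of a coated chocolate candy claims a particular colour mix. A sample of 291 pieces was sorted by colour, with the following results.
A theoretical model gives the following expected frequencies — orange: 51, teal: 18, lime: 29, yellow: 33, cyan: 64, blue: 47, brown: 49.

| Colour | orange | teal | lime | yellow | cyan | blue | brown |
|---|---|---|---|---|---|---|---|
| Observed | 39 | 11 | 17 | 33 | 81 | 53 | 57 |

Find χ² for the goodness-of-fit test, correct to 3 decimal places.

17.099

cat         O        E   (O−E)²/E
orange     39       51     2.8235
teal       11       18     2.7222
lime       17       29     4.9655
yellow     33       33     0.0000
cyan       81       64     4.5156
blue       53       47     0.7660
brown      57       49     1.3061
Sum = 17.099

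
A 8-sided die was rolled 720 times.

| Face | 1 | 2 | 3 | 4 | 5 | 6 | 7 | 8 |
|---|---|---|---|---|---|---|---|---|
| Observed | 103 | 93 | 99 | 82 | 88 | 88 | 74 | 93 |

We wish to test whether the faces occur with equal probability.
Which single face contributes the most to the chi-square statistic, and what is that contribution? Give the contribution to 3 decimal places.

7, 2.844

Expected count for each of the 8 categories: 720/8 = 90.
1: (103 − 90)²/90 = 169/90 = 1.8778
2: (93 − 90)²/90 = 9/90 = 0.1000
3: (99 − 90)²/90 = 81/90 = 0.9000
4: (82 − 90)²/90 = 64/90 = 0.7111
5: (88 − 90)²/90 = 4/90 = 0.0444
6: (88 − 90)²/90 = 4/90 = 0.0444
7: (74 − 90)²/90 = 256/90 = 2.8444
8: (93 − 90)²/90 = 9/90 = 0.1000
The largest term is for 7: 2.844.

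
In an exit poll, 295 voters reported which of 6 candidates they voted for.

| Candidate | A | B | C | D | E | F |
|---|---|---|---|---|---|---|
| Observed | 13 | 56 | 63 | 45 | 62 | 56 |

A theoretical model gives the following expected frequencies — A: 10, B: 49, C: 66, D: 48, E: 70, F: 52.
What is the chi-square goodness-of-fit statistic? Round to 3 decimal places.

3.446

cat         O        E   (O−E)²/E
A          13       10     0.9000
B          56       49     1.0000
C          63       66     0.1364
D          45       48     0.1875
E          62       70     0.9143
F          56       52     0.3077
Sum = 3.446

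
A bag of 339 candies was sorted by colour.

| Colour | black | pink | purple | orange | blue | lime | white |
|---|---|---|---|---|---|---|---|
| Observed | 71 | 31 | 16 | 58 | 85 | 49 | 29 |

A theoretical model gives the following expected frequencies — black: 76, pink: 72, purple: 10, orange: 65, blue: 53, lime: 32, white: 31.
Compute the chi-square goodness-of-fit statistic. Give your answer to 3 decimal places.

56.511

χ² = (71−76)²/76 + (31−72)²/72 + (16−10)²/10 + (58−65)²/65 + (85−53)²/53 + (49−32)²/32 + (29−31)²/31
   = 0.3289 + 23.3472 + 3.6000 + 0.7538 + 19.3208 + 9.0313 + 0.1290
Sum = 56.511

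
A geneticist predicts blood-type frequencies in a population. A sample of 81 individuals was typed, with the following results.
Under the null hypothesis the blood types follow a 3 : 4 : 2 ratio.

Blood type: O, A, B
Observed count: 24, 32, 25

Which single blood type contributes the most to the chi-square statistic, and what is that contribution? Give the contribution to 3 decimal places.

B, 2.722

Ratio total = 9. Expected counts: 81×3/9 = 27, 81×4/9 = 36, 81×2/9 = 18.
cat         O        E   (O−E)²/E
O          24       27     0.3333
A          32       36     0.4444
B          25       18     2.7222
The largest term is for B: 2.722.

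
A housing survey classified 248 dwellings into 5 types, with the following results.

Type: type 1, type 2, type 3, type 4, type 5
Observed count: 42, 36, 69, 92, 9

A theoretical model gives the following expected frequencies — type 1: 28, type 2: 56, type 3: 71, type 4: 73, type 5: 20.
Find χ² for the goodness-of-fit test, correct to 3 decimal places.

25.194

type 1: (42 − 28)²/28 = 196/28 = 7.0000
type 2: (36 − 56)²/56 = 400/56 = 7.1429
type 3: (69 − 71)²/71 = 4/71 = 0.0563
type 4: (92 − 73)²/73 = 361/73 = 4.9452
type 5: (9 − 20)²/20 = 121/20 = 6.0500
Sum = 25.194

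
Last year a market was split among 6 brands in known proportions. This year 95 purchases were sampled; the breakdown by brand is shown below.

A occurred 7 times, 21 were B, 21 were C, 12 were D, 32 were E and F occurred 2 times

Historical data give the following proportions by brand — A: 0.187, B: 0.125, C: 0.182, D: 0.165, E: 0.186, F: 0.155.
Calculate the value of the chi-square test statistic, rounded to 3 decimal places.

37.811

Expected counts E_i = n·p_i: 95×0.187 = 17.765, 95×0.125 = 11.875, 95×0.182 = 17.29, 95×0.165 = 15.675, 95×0.186 = 17.67, 95×0.155 = 14.725.
cat         O        E   (O−E)²/E
A           7   17.765     6.5232
B          21   11.875     7.0118
C          21    17.29     0.7961
D          12   15.675     0.8616
E          32    17.67    11.6213
F           2   14.725    10.9966
Sum = 37.811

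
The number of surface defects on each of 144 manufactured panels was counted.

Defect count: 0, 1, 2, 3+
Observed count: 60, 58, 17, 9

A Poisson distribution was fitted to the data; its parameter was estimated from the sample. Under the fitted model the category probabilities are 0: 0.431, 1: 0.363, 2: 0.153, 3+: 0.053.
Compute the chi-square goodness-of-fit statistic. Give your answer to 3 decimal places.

2.091

Expected counts E_i = n·p_i: 144×0.431 = 62.064, 144×0.363 = 52.272, 144×0.153 = 22.032, 144×0.053 = 7.632.
0: (60 − 62.064)²/62.064 = 4.260096/62.064 = 0.0686
1: (58 − 52.272)²/52.272 = 32.809984/52.272 = 0.6277
2: (17 − 22.032)²/22.032 = 25.321024/22.032 = 1.1493
3+: (9 − 7.632)²/7.632 = 1.871424/7.632 = 0.2452
Sum = 2.091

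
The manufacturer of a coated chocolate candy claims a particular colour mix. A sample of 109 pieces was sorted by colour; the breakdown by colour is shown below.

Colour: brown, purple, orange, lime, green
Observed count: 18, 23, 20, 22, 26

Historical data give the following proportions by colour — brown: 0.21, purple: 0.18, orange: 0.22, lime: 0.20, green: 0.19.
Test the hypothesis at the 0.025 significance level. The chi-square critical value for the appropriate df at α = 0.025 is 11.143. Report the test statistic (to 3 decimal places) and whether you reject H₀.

3.641; do not reject

Expected counts E_i = n·p_i: 109×0.21 = 22.89, 109×0.18 = 19.62, 109×0.22 = 23.98, 109×0.20 = 21.8, 109×0.19 = 20.71.
cat         O        E   (O−E)²/E
brown      18    22.89     1.0447
purple     23    19.62     0.5823
orange     20    23.98     0.6606
lime       22     21.8     0.0018
green      26    20.71     1.3512
Sum = 3.641
df = 4. Since 3.641 < 11.143, we do not reject H₀.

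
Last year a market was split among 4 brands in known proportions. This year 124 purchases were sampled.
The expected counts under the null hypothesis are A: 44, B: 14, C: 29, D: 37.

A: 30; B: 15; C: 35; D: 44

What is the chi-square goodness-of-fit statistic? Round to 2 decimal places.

A: (30 − 44)²/44 = 196/44 = 4.455
B: (15 − 14)²/14 = 1/14 = 0.071
C: (35 − 29)²/29 = 36/29 = 1.241
D: (44 − 37)²/37 = 49/37 = 1.324
Sum = 7.09

7.09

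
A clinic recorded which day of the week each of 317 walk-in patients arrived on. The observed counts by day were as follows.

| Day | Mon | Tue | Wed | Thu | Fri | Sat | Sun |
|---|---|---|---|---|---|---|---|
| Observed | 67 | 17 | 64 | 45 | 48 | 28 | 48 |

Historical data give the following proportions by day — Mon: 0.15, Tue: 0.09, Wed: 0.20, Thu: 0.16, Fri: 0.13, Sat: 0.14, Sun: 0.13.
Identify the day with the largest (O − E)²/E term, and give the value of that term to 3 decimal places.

Expected counts E_i = n·p_i: 317×0.15 = 47.55, 317×0.09 = 28.53, 317×0.20 = 63.4, 317×0.16 = 50.72, 317×0.13 = 41.21, 317×0.14 = 44.38, 317×0.13 = 41.21.
cat         O        E   (O−E)²/E
Mon        67    47.55     7.9559
Tue        17    28.53     4.6597
Wed        64     63.4     0.0057
Thu        45    50.72     0.6451
Fri        48    41.21     1.1188
Sat        28    44.38     6.0456
Sun        48    41.21     1.1188
The largest term is for Mon: 7.956.

Mon, 7.956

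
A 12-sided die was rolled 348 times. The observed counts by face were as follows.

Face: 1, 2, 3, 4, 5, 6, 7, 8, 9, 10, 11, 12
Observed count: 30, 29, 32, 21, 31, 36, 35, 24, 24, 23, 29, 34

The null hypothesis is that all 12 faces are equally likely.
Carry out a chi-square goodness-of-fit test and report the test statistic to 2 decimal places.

Under H₀ each category has probability 1/12, so each expected count is 348/12 = 29.
1: (30 − 29)²/29 = 1/29 = 0.034
2: (29 − 29)²/29 = 0/29 = 0.000
3: (32 − 29)²/29 = 9/29 = 0.310
4: (21 − 29)²/29 = 64/29 = 2.207
5: (31 − 29)²/29 = 4/29 = 0.138
6: (36 − 29)²/29 = 49/29 = 1.690
7: (35 − 29)²/29 = 36/29 = 1.241
8: (24 − 29)²/29 = 25/29 = 0.862
9: (24 − 29)²/29 = 25/29 = 0.862
10: (23 − 29)²/29 = 36/29 = 1.241
11: (29 − 29)²/29 = 0/29 = 0.000
12: (34 − 29)²/29 = 25/29 = 0.862
Sum = 9.45

9.45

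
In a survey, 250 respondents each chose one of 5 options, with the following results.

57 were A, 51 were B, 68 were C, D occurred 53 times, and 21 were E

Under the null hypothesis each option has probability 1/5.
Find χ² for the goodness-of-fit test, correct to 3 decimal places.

24.480

Under H₀ each category has probability 1/5, so each expected count is 250/5 = 50.
χ² = (57−50)²/50 + (51−50)²/50 + (68−50)²/50 + (53−50)²/50 + (21−50)²/50
   = 0.9800 + 0.0200 + 6.4800 + 0.1800 + 16.8200
Sum = 24.480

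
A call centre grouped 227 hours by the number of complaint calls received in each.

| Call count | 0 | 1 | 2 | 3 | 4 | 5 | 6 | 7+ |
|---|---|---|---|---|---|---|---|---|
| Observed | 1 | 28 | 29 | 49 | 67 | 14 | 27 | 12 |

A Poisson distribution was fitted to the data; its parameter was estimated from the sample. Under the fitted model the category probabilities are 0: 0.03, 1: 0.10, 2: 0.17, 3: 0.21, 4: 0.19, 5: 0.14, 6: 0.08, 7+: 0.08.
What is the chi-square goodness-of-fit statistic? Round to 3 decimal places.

Expected counts E_i = n·p_i: 227×0.03 = 6.81, 227×0.10 = 22.7, 227×0.17 = 38.59, 227×0.21 = 47.67, 227×0.19 = 43.13, 227×0.14 = 31.78, 227×0.08 = 18.16, 227×0.08 = 18.16.
χ² = (1−6.81)²/6.81 + (28−22.7)²/22.7 + (29−38.59)²/38.59 + (49−47.67)²/47.67 + (67−43.13)²/43.13 + (14−31.78)²/31.78 + (27−18.16)²/18.16 + (12−18.16)²/18.16
   = 4.9568 + 1.2374 + 2.3832 + 0.0371 + 13.2107 + 9.9474 + 4.3032 + 2.0895
Sum = 38.165

38.165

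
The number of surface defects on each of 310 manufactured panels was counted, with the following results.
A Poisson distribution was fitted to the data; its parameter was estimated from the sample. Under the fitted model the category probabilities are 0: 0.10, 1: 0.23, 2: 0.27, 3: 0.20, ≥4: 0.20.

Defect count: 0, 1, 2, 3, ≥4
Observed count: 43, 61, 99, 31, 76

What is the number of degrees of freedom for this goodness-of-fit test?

There are k = 5 categories and 1 parameter estimated from the data, so df = 5 − 1 − 1 = 3.

3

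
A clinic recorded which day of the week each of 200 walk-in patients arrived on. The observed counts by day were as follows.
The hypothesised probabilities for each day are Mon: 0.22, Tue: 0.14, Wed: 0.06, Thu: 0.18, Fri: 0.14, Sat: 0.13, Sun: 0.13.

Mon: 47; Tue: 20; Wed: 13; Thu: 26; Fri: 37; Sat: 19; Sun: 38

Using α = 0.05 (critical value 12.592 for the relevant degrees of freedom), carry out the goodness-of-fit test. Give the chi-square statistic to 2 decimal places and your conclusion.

15.67; reject

Expected counts E_i = n·p_i: 200×0.22 = 44, 200×0.14 = 28, 200×0.06 = 12, 200×0.18 = 36, 200×0.14 = 28, 200×0.13 = 26, 200×0.13 = 26.
Mon: (47 − 44)²/44 = 9/44 = 0.205
Tue: (20 − 28)²/28 = 64/28 = 2.286
Wed: (13 − 12)²/12 = 1/12 = 0.083
Thu: (26 − 36)²/36 = 100/36 = 2.778
Fri: (37 − 28)²/28 = 81/28 = 2.893
Sat: (19 − 26)²/26 = 49/26 = 1.885
Sun: (38 − 26)²/26 = 144/26 = 5.538
Sum = 15.67
df = 6. Since 15.67 > 12.592, we reject H₀.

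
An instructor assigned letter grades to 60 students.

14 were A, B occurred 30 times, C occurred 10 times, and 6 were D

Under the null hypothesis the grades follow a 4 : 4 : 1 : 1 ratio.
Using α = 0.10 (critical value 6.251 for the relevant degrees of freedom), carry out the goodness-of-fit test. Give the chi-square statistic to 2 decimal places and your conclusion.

8.33; reject

Ratio total = 10. Expected counts: 60×4/10 = 24, 60×4/10 = 24, 60×1/10 = 6, 60×1/10 = 6.
χ² = (14−24)²/24 + (30−24)²/24 + (10−6)²/6 + (6−6)²/6
   = 4.167 + 1.500 + 2.667 + 0.000
Sum = 8.33
df = 3. Since 8.33 > 6.251, we reject H₀.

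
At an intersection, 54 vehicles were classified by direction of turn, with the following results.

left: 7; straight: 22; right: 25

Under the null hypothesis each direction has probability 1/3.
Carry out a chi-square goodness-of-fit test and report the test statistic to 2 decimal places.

10.33

Expected count for each of the 3 categories: 54/3 = 18.
cat           O        E   (O−E)²/E
left          7       18      6.722
straight     22       18      0.889
right        25       18      2.722
Sum = 10.33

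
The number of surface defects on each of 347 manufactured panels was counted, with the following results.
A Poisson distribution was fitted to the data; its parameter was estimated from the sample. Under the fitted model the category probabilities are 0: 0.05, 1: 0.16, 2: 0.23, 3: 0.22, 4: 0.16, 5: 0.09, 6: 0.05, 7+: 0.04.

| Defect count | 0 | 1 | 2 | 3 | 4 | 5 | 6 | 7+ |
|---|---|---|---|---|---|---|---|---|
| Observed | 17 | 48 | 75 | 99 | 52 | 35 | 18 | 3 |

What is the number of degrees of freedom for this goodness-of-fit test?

6

There are k = 8 categories and 1 parameter estimated from the data, so df = 8 − 1 − 1 = 6.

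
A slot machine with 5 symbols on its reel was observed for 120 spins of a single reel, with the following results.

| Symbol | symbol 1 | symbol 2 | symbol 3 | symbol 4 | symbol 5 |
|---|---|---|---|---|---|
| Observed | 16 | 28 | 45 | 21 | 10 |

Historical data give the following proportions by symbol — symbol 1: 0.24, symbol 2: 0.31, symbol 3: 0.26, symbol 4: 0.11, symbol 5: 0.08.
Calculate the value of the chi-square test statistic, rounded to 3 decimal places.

18.694

Expected counts E_i = n·p_i: 120×0.24 = 28.8, 120×0.31 = 37.2, 120×0.26 = 31.2, 120×0.11 = 13.2, 120×0.08 = 9.6.
cat           O        E   (O−E)²/E
symbol 1     16     28.8     5.6889
symbol 2     28     37.2     2.2753
symbol 3     45     31.2     6.1038
symbol 4     21     13.2     4.6091
symbol 5     10      9.6     0.0167
Sum = 18.694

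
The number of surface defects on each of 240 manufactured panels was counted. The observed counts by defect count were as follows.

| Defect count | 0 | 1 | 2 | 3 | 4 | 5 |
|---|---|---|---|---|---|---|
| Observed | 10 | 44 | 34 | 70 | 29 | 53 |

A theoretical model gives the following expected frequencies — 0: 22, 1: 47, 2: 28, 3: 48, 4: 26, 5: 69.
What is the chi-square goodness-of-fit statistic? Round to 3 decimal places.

22.162

cat         O        E   (O−E)²/E
0          10       22     6.5455
1          44       47     0.1915
2          34       28     1.2857
3          70       48    10.0833
4          29       26     0.3462
5          53       69     3.7101
Sum = 22.162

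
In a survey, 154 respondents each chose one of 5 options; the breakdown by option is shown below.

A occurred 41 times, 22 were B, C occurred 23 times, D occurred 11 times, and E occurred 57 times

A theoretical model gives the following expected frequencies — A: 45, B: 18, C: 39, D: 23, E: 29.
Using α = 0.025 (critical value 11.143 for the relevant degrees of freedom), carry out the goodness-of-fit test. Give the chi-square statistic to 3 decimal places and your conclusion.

41.104; reject

χ² = (41−45)²/45 + (22−18)²/18 + (23−39)²/39 + (11−23)²/23 + (57−29)²/29
   = 0.3556 + 0.8889 + 6.5641 + 6.2609 + 27.0345
Sum = 41.104
df = 4. Since 41.104 > 11.143, we reject H₀.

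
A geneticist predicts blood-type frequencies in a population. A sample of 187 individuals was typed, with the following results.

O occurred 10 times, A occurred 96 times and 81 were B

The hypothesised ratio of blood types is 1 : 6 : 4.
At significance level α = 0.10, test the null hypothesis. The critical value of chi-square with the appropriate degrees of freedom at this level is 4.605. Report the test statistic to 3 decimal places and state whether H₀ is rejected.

5.721; reject

Ratio total = 11. Expected counts: 187×1/11 = 17, 187×6/11 = 102, 187×4/11 = 68.
cat         O        E   (O−E)²/E
O          10       17     2.8824
A          96      102     0.3529
B          81       68     2.4853
Sum = 5.721
df = 2. Since 5.721 > 4.605, we reject H₀.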